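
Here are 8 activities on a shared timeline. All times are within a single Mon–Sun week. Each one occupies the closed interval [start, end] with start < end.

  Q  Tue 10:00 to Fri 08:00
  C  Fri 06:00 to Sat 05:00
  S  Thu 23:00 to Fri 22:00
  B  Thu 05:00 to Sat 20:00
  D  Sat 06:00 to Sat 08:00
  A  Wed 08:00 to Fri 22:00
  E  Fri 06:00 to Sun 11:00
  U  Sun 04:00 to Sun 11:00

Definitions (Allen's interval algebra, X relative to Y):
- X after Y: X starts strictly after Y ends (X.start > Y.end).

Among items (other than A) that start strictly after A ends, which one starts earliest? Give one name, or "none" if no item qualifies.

Target A = [Wed 08:00, Fri 22:00].
B [Thu 05:00, Sat 20:00] → overlapped-by → excluded.
C [Fri 06:00, Sat 05:00] → overlapped-by → excluded.
D [Sat 06:00, Sat 08:00] → after → candidate.
E [Fri 06:00, Sun 11:00] → overlapped-by → excluded.
Q [Tue 10:00, Fri 08:00] → overlaps → excluded.
S [Thu 23:00, Fri 22:00] → finishes → excluded.
U [Sun 04:00, Sun 11:00] → after → candidate.
Among candidates, earliest start is Sat 06:00 → D.

D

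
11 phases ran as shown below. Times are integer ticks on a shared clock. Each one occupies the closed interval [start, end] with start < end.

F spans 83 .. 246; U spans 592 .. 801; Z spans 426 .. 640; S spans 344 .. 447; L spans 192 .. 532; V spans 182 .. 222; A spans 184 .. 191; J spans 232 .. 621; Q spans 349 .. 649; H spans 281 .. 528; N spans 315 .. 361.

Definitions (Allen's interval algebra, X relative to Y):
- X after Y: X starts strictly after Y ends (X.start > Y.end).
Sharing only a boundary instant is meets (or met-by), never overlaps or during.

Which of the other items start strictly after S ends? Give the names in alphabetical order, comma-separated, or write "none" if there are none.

Target S = [344, 447].
A [184, 191] → before → no.
F [83, 246] → before → no.
H [281, 528] → contains → no.
J [232, 621] → contains → no.
L [192, 532] → contains → no.
N [315, 361] → overlaps → no.
Q [349, 649] → overlapped-by → no.
U [592, 801] → after → yes.
V [182, 222] → before → no.
Z [426, 640] → overlapped-by → no.
Result: U.

U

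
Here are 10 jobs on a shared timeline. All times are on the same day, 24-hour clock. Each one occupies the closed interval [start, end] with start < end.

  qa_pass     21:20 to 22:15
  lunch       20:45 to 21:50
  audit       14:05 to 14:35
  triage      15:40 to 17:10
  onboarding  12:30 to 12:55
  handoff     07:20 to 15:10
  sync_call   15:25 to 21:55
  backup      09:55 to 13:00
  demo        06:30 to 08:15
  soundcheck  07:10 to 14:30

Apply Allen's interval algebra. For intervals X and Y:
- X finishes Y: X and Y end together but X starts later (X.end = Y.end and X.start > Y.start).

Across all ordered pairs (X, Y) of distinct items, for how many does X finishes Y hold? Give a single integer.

0

Checking all 90 ordered pairs for relation 'finishes'; matching pairs in alphabetical order:
No pair satisfies it.
Count: 0.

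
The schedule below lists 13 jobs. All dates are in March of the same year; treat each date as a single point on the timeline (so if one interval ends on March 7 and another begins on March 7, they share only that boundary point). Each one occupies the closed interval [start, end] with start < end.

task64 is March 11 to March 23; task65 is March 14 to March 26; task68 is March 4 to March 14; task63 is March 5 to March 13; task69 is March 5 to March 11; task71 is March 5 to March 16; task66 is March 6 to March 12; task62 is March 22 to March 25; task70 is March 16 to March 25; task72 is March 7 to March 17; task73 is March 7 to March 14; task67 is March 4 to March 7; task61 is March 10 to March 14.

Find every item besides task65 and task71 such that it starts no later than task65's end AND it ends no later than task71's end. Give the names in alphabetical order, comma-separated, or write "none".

task61, task63, task66, task67, task68, task69, task73

Conditions: its start is no later than task65's end (X.start <= March 26) AND its end is no later than task71's end (X.end <= March 16).
task61: start March 10 <= March 26? ✓; end March 14 <= March 16? ✓ → yes.
task62: start March 22 <= March 26? ✓; end March 25 <= March 16? ✗ → no.
task63: start March 5 <= March 26? ✓; end March 13 <= March 16? ✓ → yes.
task64: start March 11 <= March 26? ✓; end March 23 <= March 16? ✗ → no.
task66: start March 6 <= March 26? ✓; end March 12 <= March 16? ✓ → yes.
task67: start March 4 <= March 26? ✓; end March 7 <= March 16? ✓ → yes.
task68: start March 4 <= March 26? ✓; end March 14 <= March 16? ✓ → yes.
task69: start March 5 <= March 26? ✓; end March 11 <= March 16? ✓ → yes.
task70: start March 16 <= March 26? ✓; end March 25 <= March 16? ✗ → no.
task72: start March 7 <= March 26? ✓; end March 17 <= March 16? ✗ → no.
task73: start March 7 <= March 26? ✓; end March 14 <= March 16? ✓ → yes.
Result: task61, task63, task66, task67, task68, task69, task73.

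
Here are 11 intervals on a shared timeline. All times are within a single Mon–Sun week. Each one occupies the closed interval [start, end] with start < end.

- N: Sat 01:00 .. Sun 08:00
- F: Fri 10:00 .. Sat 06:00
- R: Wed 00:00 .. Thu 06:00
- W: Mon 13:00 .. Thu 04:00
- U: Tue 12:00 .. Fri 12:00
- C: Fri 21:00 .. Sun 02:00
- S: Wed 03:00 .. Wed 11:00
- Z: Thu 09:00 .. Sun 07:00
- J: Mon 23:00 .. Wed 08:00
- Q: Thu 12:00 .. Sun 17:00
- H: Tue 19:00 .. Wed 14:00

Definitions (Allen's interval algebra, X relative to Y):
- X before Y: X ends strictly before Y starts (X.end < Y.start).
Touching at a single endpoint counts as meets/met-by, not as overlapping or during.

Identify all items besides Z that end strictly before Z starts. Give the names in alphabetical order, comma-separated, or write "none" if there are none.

Target Z = [Thu 09:00, Sun 07:00].
C [Fri 21:00, Sun 02:00] → during → no.
F [Fri 10:00, Sat 06:00] → during → no.
H [Tue 19:00, Wed 14:00] → before → yes.
J [Mon 23:00, Wed 08:00] → before → yes.
N [Sat 01:00, Sun 08:00] → overlapped-by → no.
Q [Thu 12:00, Sun 17:00] → overlapped-by → no.
R [Wed 00:00, Thu 06:00] → before → yes.
S [Wed 03:00, Wed 11:00] → before → yes.
U [Tue 12:00, Fri 12:00] → overlaps → no.
W [Mon 13:00, Thu 04:00] → before → yes.
Result: H, J, R, S, W.

H, J, R, S, W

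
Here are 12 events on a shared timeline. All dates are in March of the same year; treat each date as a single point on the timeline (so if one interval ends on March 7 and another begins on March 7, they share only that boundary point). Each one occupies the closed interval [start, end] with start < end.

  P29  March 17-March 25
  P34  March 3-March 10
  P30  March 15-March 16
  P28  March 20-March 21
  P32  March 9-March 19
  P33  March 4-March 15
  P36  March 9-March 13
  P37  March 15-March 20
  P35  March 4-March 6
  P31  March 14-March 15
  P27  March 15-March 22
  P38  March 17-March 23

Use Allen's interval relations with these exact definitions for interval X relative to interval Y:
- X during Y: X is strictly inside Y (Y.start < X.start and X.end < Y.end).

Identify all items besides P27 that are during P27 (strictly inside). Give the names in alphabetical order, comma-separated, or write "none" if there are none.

P28

Target P27 = [March 15, March 22].
P28 [March 20, March 21] → during → yes.
P29 [March 17, March 25] → overlapped-by → no.
P30 [March 15, March 16] → starts → no.
P31 [March 14, March 15] → meets → no.
P32 [March 9, March 19] → overlaps → no.
P33 [March 4, March 15] → meets → no.
P34 [March 3, March 10] → before → no.
P35 [March 4, March 6] → before → no.
P36 [March 9, March 13] → before → no.
P37 [March 15, March 20] → starts → no.
P38 [March 17, March 23] → overlapped-by → no.
Result: P28.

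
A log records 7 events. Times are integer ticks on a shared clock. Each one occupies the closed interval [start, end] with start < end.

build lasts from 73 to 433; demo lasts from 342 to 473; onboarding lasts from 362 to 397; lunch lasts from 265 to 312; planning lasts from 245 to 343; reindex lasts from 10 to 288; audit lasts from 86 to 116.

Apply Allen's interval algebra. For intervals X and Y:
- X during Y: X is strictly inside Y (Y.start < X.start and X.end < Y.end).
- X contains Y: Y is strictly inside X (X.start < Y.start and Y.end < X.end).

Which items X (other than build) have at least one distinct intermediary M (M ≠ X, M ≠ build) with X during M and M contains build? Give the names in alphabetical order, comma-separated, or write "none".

none

Target build = [73, 433].
Intermediaries M with M contains build: none.
Union: none.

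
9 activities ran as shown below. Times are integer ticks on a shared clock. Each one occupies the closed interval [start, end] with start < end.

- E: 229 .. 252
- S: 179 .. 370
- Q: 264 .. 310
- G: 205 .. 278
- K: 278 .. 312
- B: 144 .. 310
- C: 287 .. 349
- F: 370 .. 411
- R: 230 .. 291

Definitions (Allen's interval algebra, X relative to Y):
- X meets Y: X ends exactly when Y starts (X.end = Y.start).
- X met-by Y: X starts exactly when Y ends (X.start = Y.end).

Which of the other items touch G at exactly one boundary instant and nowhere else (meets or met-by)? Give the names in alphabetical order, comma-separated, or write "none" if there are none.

K

Target G = [205, 278].
B [144, 310] → contains → no.
C [287, 349] → after → no.
E [229, 252] → during → no.
F [370, 411] → after → no.
K [278, 312] → met-by → yes.
Q [264, 310] → overlapped-by → no.
R [230, 291] → overlapped-by → no.
S [179, 370] → contains → no.
Result: K.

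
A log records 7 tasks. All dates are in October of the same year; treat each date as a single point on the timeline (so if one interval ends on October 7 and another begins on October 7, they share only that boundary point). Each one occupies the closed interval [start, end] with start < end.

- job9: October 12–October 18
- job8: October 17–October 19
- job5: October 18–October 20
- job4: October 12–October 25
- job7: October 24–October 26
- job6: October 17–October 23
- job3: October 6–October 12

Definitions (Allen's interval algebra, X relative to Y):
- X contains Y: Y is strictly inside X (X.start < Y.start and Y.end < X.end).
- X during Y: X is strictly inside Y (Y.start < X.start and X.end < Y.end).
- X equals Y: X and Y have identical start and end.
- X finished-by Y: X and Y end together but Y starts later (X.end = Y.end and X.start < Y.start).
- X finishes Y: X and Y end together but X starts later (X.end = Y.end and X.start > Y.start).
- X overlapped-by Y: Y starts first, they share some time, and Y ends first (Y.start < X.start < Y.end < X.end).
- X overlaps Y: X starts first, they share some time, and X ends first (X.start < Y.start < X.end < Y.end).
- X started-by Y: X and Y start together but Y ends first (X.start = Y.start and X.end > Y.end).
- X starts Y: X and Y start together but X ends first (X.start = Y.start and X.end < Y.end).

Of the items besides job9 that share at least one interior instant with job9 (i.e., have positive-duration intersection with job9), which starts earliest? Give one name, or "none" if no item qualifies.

Target job9 = [October 12, October 18].
job3 [October 6, October 12] → meets → excluded.
job4 [October 12, October 25] → started-by → candidate.
job5 [October 18, October 20] → met-by → excluded.
job6 [October 17, October 23] → overlapped-by → candidate.
job7 [October 24, October 26] → after → excluded.
job8 [October 17, October 19] → overlapped-by → candidate.
Among candidates, earliest start is October 12 → job4.

job4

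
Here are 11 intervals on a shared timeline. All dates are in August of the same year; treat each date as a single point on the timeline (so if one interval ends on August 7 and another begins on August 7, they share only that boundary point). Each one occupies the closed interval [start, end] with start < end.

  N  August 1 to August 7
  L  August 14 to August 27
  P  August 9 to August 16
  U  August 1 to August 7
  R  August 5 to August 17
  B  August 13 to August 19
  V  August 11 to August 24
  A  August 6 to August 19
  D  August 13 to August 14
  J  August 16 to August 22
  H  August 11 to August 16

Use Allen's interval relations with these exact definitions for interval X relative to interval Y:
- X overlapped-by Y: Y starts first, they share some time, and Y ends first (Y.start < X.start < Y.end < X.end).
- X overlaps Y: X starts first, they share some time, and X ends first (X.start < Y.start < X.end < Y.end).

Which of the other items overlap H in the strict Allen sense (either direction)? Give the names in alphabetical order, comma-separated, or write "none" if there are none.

Target H = [August 11, August 16].
A [August 6, August 19] → contains → no.
B [August 13, August 19] → overlapped-by → yes.
D [August 13, August 14] → during → no.
J [August 16, August 22] → met-by → no.
L [August 14, August 27] → overlapped-by → yes.
N [August 1, August 7] → before → no.
P [August 9, August 16] → finished-by → no.
R [August 5, August 17] → contains → no.
U [August 1, August 7] → before → no.
V [August 11, August 24] → started-by → no.
Result: B, L.

B, L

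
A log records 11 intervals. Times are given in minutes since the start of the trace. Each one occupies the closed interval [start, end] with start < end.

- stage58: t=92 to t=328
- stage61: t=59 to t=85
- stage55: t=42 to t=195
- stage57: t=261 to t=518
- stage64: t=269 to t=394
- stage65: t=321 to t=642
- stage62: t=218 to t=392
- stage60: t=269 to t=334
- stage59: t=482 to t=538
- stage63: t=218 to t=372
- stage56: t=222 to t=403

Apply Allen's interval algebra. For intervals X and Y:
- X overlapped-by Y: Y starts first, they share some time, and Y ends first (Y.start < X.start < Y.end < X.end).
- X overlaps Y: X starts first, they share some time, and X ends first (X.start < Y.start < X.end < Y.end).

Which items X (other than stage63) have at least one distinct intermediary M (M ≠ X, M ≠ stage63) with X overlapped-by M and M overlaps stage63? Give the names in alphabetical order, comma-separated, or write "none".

Target stage63 = [t=218, t=372].
Intermediaries M with M overlaps stage63: stage58.
Via stage58 — items with X overlapped-by stage58: stage56, stage57, stage60, stage62, stage64, stage65.
Union: stage56, stage57, stage60, stage62, stage64, stage65.

stage56, stage57, stage60, stage62, stage64, stage65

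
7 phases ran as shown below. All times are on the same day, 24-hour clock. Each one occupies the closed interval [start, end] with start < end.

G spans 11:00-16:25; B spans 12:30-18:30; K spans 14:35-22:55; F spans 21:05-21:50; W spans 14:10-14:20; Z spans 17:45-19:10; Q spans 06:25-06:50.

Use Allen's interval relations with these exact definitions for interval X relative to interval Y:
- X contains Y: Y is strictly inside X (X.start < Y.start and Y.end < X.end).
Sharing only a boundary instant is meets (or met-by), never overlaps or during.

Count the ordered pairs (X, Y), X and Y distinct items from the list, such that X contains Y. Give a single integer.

Checking all 42 ordered pairs for relation 'contains'; matching pairs in alphabetical order:
(B, W): B contains W ✓
(G, W): G contains W ✓
(K, F): K contains F ✓
(K, Z): K contains Z ✓
Count: 4.

4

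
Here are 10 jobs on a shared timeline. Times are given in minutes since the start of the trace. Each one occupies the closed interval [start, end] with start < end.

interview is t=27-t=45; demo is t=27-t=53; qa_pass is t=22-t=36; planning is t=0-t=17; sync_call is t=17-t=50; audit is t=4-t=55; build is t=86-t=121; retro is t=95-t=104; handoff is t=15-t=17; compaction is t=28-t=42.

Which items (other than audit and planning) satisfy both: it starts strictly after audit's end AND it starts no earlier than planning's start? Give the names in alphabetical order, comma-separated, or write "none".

Conditions: its start is strictly after audit's end (X.start > t=55) AND its start is no earlier than planning's start (X.start >= t=0).
build: start t=86 > t=55? ✓; start t=86 >= t=0? ✓ → yes.
compaction: start t=28 > t=55? ✗; start t=28 >= t=0? ✓ → no.
demo: start t=27 > t=55? ✗; start t=27 >= t=0? ✓ → no.
handoff: start t=15 > t=55? ✗; start t=15 >= t=0? ✓ → no.
interview: start t=27 > t=55? ✗; start t=27 >= t=0? ✓ → no.
qa_pass: start t=22 > t=55? ✗; start t=22 >= t=0? ✓ → no.
retro: start t=95 > t=55? ✓; start t=95 >= t=0? ✓ → yes.
sync_call: start t=17 > t=55? ✗; start t=17 >= t=0? ✓ → no.
Result: build, retro.

build, retro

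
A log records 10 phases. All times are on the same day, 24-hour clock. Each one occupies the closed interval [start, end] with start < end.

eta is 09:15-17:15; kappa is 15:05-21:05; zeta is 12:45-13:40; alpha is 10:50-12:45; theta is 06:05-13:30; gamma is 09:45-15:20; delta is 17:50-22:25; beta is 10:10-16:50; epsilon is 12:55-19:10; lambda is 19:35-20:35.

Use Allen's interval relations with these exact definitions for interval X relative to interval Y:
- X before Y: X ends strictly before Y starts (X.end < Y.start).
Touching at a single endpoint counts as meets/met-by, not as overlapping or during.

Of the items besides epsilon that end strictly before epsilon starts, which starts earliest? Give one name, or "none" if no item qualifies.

Target epsilon = [12:55, 19:10].
alpha [10:50, 12:45] → before → candidate.
beta [10:10, 16:50] → overlaps → excluded.
delta [17:50, 22:25] → overlapped-by → excluded.
eta [09:15, 17:15] → overlaps → excluded.
gamma [09:45, 15:20] → overlaps → excluded.
kappa [15:05, 21:05] → overlapped-by → excluded.
lambda [19:35, 20:35] → after → excluded.
theta [06:05, 13:30] → overlaps → excluded.
zeta [12:45, 13:40] → overlaps → excluded.
Among candidates, earliest start is 10:50 → alpha.

alpha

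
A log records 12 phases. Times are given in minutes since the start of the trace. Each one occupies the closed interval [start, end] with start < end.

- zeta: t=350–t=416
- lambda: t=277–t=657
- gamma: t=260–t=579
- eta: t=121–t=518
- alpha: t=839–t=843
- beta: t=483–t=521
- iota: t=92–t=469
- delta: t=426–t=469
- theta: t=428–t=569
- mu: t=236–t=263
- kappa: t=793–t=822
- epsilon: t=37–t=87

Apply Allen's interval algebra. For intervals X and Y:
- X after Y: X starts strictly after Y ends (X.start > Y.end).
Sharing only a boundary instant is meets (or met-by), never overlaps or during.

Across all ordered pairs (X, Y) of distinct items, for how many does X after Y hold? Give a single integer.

40

Checking all 132 ordered pairs for relation 'after'; matching pairs in alphabetical order:
(alpha, beta): alpha after beta ✓
(alpha, delta): alpha after delta ✓
(alpha, epsilon): alpha after epsilon ✓
(alpha, eta): alpha after eta ✓
(alpha, gamma): alpha after gamma ✓
(alpha, iota): alpha after iota ✓
(alpha, kappa): alpha after kappa ✓
(alpha, lambda): alpha after lambda ✓
(alpha, mu): alpha after mu ✓
(alpha, theta): alpha after theta ✓
(alpha, zeta): alpha after zeta ✓
(beta, delta): beta after delta ✓
(beta, epsilon): beta after epsilon ✓
(beta, iota): beta after iota ✓
(beta, mu): beta after mu ✓
(beta, zeta): beta after zeta ✓
(delta, epsilon): delta after epsilon ✓
(delta, mu): delta after mu ✓
(delta, zeta): delta after zeta ✓
(eta, epsilon): eta after epsilon ✓
(gamma, epsilon): gamma after epsilon ✓
(iota, epsilon): iota after epsilon ✓
(kappa, beta): kappa after beta ✓
(kappa, delta): kappa after delta ✓
... plus 16 further pairs not listed.
Count: 40.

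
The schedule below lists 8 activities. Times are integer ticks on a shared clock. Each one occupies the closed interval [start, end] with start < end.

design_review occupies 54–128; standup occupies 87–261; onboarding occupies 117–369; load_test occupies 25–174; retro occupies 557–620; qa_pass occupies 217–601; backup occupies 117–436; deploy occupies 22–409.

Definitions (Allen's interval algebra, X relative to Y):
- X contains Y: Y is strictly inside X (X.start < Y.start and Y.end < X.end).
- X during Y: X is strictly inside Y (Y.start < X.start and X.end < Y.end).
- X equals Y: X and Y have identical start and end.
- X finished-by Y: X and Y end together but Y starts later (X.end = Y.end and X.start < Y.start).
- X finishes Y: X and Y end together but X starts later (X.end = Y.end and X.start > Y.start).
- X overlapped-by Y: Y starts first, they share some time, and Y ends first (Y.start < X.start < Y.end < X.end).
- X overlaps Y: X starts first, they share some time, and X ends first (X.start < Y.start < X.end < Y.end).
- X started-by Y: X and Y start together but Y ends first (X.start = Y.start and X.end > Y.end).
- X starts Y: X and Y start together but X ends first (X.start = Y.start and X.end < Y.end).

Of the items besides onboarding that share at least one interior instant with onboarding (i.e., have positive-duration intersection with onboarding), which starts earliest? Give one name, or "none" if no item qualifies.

deploy

Target onboarding = [117, 369].
backup [117, 436] → started-by → candidate.
deploy [22, 409] → contains → candidate.
design_review [54, 128] → overlaps → candidate.
load_test [25, 174] → overlaps → candidate.
qa_pass [217, 601] → overlapped-by → candidate.
retro [557, 620] → after → excluded.
standup [87, 261] → overlaps → candidate.
Among candidates, earliest start is 22 → deploy.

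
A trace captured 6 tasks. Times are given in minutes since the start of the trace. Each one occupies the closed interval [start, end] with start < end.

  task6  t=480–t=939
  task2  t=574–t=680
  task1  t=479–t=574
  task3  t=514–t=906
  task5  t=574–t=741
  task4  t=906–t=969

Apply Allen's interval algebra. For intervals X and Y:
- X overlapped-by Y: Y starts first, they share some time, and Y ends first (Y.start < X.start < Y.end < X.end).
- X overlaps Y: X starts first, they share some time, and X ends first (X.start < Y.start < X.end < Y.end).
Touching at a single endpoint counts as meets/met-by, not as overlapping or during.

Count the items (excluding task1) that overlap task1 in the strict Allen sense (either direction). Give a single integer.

2

Target task1 = [t=479, t=574].
task2 [t=574, t=680] → met-by → no.
task3 [t=514, t=906] → overlapped-by → counts.
task4 [t=906, t=969] → after → no.
task5 [t=574, t=741] → met-by → no.
task6 [t=480, t=939] → overlapped-by → counts.
Total: 2.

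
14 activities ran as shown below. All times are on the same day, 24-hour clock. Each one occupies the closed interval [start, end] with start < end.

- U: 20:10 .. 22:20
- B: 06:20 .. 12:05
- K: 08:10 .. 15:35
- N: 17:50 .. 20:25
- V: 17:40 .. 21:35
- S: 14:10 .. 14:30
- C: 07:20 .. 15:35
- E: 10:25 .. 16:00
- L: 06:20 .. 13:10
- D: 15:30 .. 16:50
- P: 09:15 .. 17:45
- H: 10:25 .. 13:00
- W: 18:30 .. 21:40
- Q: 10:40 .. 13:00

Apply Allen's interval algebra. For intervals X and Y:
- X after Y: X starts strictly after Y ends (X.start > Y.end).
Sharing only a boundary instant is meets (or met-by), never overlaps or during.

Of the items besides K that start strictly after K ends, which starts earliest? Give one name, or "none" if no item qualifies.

Target K = [08:10, 15:35].
B [06:20, 12:05] → overlaps → excluded.
C [07:20, 15:35] → finished-by → excluded.
D [15:30, 16:50] → overlapped-by → excluded.
E [10:25, 16:00] → overlapped-by → excluded.
H [10:25, 13:00] → during → excluded.
L [06:20, 13:10] → overlaps → excluded.
N [17:50, 20:25] → after → candidate.
P [09:15, 17:45] → overlapped-by → excluded.
Q [10:40, 13:00] → during → excluded.
S [14:10, 14:30] → during → excluded.
U [20:10, 22:20] → after → candidate.
V [17:40, 21:35] → after → candidate.
W [18:30, 21:40] → after → candidate.
Among candidates, earliest start is 17:40 → V.

V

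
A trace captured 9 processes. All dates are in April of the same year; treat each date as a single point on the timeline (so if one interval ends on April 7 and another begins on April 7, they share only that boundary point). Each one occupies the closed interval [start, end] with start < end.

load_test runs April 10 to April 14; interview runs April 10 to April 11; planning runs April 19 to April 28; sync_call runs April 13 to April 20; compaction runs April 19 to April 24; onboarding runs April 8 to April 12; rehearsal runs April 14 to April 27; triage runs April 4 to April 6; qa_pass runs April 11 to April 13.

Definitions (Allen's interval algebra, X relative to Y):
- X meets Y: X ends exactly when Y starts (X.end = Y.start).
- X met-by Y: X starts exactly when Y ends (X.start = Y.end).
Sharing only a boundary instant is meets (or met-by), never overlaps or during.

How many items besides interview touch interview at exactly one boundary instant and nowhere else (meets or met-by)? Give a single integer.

1

Target interview = [April 10, April 11].
compaction [April 19, April 24] → after → no.
load_test [April 10, April 14] → started-by → no.
onboarding [April 8, April 12] → contains → no.
planning [April 19, April 28] → after → no.
qa_pass [April 11, April 13] → met-by → counts.
rehearsal [April 14, April 27] → after → no.
sync_call [April 13, April 20] → after → no.
triage [April 4, April 6] → before → no.
Total: 1.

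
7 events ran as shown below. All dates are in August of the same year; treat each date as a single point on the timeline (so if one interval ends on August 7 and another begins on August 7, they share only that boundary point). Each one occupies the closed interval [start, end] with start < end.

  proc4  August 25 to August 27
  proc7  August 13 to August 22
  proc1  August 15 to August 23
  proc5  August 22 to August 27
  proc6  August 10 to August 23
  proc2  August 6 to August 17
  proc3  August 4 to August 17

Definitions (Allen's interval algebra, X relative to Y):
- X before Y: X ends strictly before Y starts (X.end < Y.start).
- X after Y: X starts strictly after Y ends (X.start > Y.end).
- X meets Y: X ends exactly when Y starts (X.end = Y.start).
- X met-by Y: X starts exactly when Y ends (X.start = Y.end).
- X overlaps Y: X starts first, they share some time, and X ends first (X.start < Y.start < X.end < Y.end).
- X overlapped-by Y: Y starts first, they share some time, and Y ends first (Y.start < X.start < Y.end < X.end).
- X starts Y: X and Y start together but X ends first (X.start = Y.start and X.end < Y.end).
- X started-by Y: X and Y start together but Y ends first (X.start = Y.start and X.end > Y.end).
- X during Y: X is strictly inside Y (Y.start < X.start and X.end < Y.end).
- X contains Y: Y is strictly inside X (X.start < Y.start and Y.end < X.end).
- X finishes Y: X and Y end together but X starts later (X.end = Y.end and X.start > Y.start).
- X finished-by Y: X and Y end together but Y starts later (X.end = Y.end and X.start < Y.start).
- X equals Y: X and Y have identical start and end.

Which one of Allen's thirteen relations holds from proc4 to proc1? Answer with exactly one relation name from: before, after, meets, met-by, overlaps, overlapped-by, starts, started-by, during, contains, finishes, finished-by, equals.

after

proc4 = [August 25, August 27]; proc1 = [August 15, August 23].
Compare endpoints: proc4.start > proc1.start, proc4.start > proc1.end, proc4.end > proc1.start, proc4.end > proc1.end.
That pattern is 'after'.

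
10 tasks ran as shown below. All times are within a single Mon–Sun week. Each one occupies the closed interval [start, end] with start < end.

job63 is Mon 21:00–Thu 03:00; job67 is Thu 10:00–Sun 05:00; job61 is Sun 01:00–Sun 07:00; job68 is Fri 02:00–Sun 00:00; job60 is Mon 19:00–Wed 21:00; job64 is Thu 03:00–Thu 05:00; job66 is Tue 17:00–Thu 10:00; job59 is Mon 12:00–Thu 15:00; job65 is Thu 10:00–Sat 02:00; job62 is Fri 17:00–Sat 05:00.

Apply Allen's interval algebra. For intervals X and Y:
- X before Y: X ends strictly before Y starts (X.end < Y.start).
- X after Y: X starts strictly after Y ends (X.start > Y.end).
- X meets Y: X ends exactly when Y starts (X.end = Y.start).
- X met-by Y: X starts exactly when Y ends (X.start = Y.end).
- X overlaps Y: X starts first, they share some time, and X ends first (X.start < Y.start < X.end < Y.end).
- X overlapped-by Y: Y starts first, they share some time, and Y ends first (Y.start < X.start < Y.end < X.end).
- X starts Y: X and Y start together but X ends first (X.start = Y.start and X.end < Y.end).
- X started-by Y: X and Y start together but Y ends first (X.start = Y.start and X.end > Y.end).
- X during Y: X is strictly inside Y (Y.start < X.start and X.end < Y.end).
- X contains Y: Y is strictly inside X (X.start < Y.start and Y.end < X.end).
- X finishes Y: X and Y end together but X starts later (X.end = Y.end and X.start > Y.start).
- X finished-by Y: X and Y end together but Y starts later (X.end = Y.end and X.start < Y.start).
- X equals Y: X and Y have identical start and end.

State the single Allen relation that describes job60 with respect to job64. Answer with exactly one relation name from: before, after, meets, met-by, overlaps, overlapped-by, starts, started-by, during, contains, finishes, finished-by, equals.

before

job60 = [Mon 19:00, Wed 21:00]; job64 = [Thu 03:00, Thu 05:00].
Compare endpoints: job60.start < job64.start, job60.start < job64.end, job60.end < job64.start, job60.end < job64.end.
That pattern is 'before'.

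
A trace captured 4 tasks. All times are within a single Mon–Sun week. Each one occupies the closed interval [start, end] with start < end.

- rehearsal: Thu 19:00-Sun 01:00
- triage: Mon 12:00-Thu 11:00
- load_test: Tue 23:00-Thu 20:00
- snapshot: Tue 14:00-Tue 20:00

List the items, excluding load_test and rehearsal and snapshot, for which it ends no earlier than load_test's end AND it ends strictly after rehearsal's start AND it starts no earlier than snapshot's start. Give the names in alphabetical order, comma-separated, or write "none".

Conditions: its end is no earlier than load_test's end (X.end >= Thu 20:00) AND its end is strictly after rehearsal's start (X.end > Thu 19:00) AND its start is no earlier than snapshot's start (X.start >= Tue 14:00).
triage: end Thu 11:00 >= Thu 20:00? ✗; end Thu 11:00 > Thu 19:00? ✗; start Mon 12:00 >= Tue 14:00? ✗ → no.
Result: none.

none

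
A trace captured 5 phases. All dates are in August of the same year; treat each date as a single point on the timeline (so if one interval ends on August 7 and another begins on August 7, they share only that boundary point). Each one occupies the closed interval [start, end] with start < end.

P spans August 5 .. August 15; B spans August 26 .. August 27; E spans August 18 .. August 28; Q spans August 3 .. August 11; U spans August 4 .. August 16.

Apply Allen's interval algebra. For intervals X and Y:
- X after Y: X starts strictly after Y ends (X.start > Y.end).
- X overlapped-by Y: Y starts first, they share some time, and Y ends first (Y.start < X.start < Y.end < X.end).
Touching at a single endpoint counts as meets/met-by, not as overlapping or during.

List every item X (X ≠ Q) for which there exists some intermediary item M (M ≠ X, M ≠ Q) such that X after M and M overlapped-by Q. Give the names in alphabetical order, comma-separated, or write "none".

Target Q = [August 3, August 11].
Intermediaries M with M overlapped-by Q: P, U.
Via P — items with X after P: B, E.
Via U — items with X after U: B, E.
Union: B, E.

B, E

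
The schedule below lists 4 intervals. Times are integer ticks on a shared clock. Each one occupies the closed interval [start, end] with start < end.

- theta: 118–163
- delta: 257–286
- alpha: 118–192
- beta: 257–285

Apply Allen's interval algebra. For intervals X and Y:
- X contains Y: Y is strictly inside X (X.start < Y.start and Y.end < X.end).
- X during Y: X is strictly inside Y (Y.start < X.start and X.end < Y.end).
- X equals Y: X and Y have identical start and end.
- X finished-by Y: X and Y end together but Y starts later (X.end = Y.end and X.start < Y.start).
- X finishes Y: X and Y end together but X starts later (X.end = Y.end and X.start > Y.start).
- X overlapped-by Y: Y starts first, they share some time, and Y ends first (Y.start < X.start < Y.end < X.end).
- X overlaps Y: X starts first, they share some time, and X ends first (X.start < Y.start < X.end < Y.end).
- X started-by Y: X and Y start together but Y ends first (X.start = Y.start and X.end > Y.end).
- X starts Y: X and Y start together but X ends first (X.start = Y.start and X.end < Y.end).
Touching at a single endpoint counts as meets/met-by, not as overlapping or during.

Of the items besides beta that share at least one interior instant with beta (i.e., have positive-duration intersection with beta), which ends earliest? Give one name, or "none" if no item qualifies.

delta

Target beta = [257, 285].
alpha [118, 192] → before → excluded.
delta [257, 286] → started-by → candidate.
theta [118, 163] → before → excluded.
Among candidates, earliest end is 286 → delta.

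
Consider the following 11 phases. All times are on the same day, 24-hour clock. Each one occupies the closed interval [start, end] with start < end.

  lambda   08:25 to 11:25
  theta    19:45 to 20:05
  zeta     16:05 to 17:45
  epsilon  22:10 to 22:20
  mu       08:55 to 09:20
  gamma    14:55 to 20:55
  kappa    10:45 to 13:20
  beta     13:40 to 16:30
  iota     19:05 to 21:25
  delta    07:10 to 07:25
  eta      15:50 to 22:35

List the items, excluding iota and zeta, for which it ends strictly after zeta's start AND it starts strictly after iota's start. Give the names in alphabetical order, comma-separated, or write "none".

epsilon, theta

Conditions: its end is strictly after zeta's start (X.end > 16:05) AND its start is strictly after iota's start (X.start > 19:05).
beta: end 16:30 > 16:05? ✓; start 13:40 > 19:05? ✗ → no.
delta: end 07:25 > 16:05? ✗; start 07:10 > 19:05? ✗ → no.
epsilon: end 22:20 > 16:05? ✓; start 22:10 > 19:05? ✓ → yes.
eta: end 22:35 > 16:05? ✓; start 15:50 > 19:05? ✗ → no.
gamma: end 20:55 > 16:05? ✓; start 14:55 > 19:05? ✗ → no.
kappa: end 13:20 > 16:05? ✗; start 10:45 > 19:05? ✗ → no.
lambda: end 11:25 > 16:05? ✗; start 08:25 > 19:05? ✗ → no.
mu: end 09:20 > 16:05? ✗; start 08:55 > 19:05? ✗ → no.
theta: end 20:05 > 16:05? ✓; start 19:45 > 19:05? ✓ → yes.
Result: epsilon, theta.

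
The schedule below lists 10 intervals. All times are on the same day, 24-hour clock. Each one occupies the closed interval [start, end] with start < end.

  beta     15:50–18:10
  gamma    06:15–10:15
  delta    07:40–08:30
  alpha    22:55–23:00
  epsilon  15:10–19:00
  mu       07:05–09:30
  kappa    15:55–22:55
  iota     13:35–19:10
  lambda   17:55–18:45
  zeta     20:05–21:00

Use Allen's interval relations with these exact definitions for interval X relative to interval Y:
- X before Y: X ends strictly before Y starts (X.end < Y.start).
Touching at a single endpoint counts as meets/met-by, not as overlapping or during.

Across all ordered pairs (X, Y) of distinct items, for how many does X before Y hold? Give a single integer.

30

Checking all 90 ordered pairs for relation 'before'; matching pairs in alphabetical order:
(beta, alpha): beta before alpha ✓
(beta, zeta): beta before zeta ✓
(delta, alpha): delta before alpha ✓
(delta, beta): delta before beta ✓
(delta, epsilon): delta before epsilon ✓
(delta, iota): delta before iota ✓
(delta, kappa): delta before kappa ✓
(delta, lambda): delta before lambda ✓
(delta, zeta): delta before zeta ✓
(epsilon, alpha): epsilon before alpha ✓
(epsilon, zeta): epsilon before zeta ✓
(gamma, alpha): gamma before alpha ✓
(gamma, beta): gamma before beta ✓
(gamma, epsilon): gamma before epsilon ✓
(gamma, iota): gamma before iota ✓
(gamma, kappa): gamma before kappa ✓
(gamma, lambda): gamma before lambda ✓
(gamma, zeta): gamma before zeta ✓
(iota, alpha): iota before alpha ✓
(iota, zeta): iota before zeta ✓
(lambda, alpha): lambda before alpha ✓
(lambda, zeta): lambda before zeta ✓
(mu, alpha): mu before alpha ✓
(mu, beta): mu before beta ✓
... plus 6 further pairs not listed.
Count: 30.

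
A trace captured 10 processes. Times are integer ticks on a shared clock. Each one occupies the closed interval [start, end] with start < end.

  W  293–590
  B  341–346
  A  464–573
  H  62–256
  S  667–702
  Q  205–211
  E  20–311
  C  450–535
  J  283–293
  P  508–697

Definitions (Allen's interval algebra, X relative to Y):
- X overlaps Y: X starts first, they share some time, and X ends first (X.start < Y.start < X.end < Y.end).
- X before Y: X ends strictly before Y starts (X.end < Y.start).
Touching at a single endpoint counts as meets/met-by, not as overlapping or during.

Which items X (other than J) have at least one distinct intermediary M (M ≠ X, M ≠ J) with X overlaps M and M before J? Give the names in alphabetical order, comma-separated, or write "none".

Target J = [283, 293].
Intermediaries M with M before J: H, Q.
Via H — items with X overlaps H: none.
Via Q — items with X overlaps Q: none.
Union: none.

none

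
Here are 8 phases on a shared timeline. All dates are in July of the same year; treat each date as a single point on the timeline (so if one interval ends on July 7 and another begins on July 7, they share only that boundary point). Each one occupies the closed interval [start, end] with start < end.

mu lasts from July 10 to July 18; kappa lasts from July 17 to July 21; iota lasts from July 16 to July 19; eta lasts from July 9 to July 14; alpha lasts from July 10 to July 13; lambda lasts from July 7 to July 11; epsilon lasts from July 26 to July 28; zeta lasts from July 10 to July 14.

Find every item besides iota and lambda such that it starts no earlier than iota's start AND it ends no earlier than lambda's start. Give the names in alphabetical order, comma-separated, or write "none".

Conditions: its start is no earlier than iota's start (X.start >= July 16) AND its end is no earlier than lambda's start (X.end >= July 7).
alpha: start July 10 >= July 16? ✗; end July 13 >= July 7? ✓ → no.
epsilon: start July 26 >= July 16? ✓; end July 28 >= July 7? ✓ → yes.
eta: start July 9 >= July 16? ✗; end July 14 >= July 7? ✓ → no.
kappa: start July 17 >= July 16? ✓; end July 21 >= July 7? ✓ → yes.
mu: start July 10 >= July 16? ✗; end July 18 >= July 7? ✓ → no.
zeta: start July 10 >= July 16? ✗; end July 14 >= July 7? ✓ → no.
Result: epsilon, kappa.

epsilon, kappa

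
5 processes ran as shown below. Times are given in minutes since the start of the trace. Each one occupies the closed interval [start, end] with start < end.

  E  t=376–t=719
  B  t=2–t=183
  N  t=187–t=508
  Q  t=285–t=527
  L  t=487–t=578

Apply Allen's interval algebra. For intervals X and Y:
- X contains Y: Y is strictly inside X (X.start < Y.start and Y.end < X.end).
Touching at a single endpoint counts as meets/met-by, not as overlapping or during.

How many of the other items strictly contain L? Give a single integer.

1

Target L = [t=487, t=578].
B [t=2, t=183] → before → no.
E [t=376, t=719] → contains → counts.
N [t=187, t=508] → overlaps → no.
Q [t=285, t=527] → overlaps → no.
Total: 1.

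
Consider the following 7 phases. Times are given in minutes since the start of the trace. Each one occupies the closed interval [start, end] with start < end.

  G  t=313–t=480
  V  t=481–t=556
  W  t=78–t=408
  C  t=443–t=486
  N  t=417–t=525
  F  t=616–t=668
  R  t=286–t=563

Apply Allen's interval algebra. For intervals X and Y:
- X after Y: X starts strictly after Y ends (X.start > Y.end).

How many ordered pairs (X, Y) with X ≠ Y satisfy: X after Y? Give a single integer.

10

Checking all 42 ordered pairs for relation 'after'; matching pairs in alphabetical order:
(C, W): C after W ✓
(F, C): F after C ✓
(F, G): F after G ✓
(F, N): F after N ✓
(F, R): F after R ✓
(F, V): F after V ✓
(F, W): F after W ✓
(N, W): N after W ✓
(V, G): V after G ✓
(V, W): V after W ✓
Count: 10.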